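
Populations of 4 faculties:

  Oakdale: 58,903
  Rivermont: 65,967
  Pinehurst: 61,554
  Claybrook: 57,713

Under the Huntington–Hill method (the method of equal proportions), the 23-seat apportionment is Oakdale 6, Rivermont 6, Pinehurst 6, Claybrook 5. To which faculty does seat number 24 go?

Priority for the next seat is population ÷ (√(s·(s+1))).
Priorities: Oakdale 9088.930, Rivermont 10178.929, Pinehurst 9497.988, Claybrook 10536.904.
Highest priority: Claybrook.

Claybrook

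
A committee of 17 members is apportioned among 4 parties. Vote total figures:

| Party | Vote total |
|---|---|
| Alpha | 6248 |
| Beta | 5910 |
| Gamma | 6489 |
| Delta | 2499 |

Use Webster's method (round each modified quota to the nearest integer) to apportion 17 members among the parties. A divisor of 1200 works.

Alpha 5, Beta 5, Gamma 5, Delta 2

With modified divisor 1200: modified quotas Alpha 5.207, Beta 4.925, Gamma 5.407, Delta 2.083.
Rounding to the nearest integer: Alpha 5, Beta 5, Gamma 5, Delta 2 (total 17).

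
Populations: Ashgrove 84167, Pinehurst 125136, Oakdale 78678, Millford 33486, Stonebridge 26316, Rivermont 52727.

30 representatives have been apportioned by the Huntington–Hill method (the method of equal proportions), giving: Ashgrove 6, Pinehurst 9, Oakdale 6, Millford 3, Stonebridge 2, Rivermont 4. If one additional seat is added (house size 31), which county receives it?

Priority for the next seat is population ÷ (√(s·(s+1))).
Priorities: Ashgrove 12987.250, Pinehurst 13190.493, Oakdale 12140.279, Millford 9666.576, Stonebridge 10743.462, Rivermont 11790.116.
Highest priority: Pinehurst.

Pinehurst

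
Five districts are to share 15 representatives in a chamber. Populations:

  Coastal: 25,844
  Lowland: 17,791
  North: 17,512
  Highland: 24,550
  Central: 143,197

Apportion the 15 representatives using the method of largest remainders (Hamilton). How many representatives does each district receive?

Total 228894; standard divisor 228894/15 ≈ 15259.6.
Standard quotas: Coastal 1.6936, Lowland 1.1659, North 1.1476, Highland 1.6088, Central 9.3841.
Lower quotas: Coastal 1, Lowland 1, North 1, Highland 1, Central 9 (sum 13, leaving 2 seats).
Remainders in descending order: Coastal 0.6936, Highland 0.6088, Central 0.3841, Lowland 0.1659, North 0.1476.
Largest remainders: Coastal, Highland receive the extra seats.

Coastal=2, Lowland=1, North=1, Highland=2, Central=9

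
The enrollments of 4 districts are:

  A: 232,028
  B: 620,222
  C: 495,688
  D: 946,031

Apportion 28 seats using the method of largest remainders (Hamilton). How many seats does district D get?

Standard divisor: 2293969 ÷ 28 ≈ 81927.464.
Standard quotas: A 2.8321, B 7.5704, C 6.0503, D 11.5472.
Lower quotas: A 2, B 7, C 6, D 11 (sum 26, leaving 2 seats).
Remainders in descending order: A 0.8321, B 0.5704, D 0.5472, C 0.0503.
Largest remainders: A, B receive the extra seats.
D receives 11.

11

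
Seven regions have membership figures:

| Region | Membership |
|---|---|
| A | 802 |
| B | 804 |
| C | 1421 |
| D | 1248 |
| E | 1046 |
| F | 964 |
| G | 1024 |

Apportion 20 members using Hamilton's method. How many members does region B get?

2

Total 7309; standard divisor 7309/20 ≈ 365.45.
Standard quotas: A 2.195, B 2.200, C 3.888, D 3.415, E 2.862, F 2.638, G 2.802.
Lower quotas: A 2, B 2, C 3, D 3, E 2, F 2, G 2 (sum 16, leaving 4 seats).
Remainders in descending order: C 0.888, E 0.862, G 0.802, F 0.638, D 0.415, B 0.200, A 0.195.
Largest remainders: C, E, G, F receive the extra seats.
B receives 2.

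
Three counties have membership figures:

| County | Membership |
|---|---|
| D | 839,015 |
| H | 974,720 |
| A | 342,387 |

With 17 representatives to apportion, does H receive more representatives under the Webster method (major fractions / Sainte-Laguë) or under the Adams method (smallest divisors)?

Webster: D 6, H 8, A 3.
Adams: D 7, H 7, A 3.
H gets 8 under Webster and 7 under Adams.

Webster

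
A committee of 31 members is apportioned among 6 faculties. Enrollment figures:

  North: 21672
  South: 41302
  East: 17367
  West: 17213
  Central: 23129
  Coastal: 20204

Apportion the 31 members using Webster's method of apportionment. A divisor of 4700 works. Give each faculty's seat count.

With modified divisor 4700: modified quotas North 4.611, South 8.788, East 3.695, West 3.662, Central 4.921, Coastal 4.299.
Rounding to the nearest integer: North 5, South 9, East 4, West 4, Central 5, Coastal 4 (total 31).

North 5, South 9, East 4, West 4, Central 5, Coastal 4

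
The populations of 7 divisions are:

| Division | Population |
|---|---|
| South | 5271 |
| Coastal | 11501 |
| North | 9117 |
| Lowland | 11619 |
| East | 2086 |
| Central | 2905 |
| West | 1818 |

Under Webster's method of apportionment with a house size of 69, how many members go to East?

Standard divisor 44317/69 ≈ 642.275; standard quotas: South 8.207, Coastal 17.907, North 14.195, Lowland 18.090, East 3.248, Central 4.523, West 2.831.
Rounding to the nearest integer gives South 8, Coastal 18, North 14, Lowland 18, East 3, Central 5, West 3 — total 69, matching the house size, so no adjustment is needed.
East receives 3.

3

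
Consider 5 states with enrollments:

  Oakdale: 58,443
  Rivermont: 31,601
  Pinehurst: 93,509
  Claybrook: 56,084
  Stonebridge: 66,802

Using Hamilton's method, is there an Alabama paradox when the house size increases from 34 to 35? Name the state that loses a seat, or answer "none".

At 34 seats: Oakdale 7, Rivermont 4, Pinehurst 10, Claybrook 6, Stonebridge 7.
At 35 seats: Oakdale 7, Rivermont 3, Pinehurst 11, Claybrook 6, Stonebridge 8.
Rivermont drops from 4 to 3.

Rivermont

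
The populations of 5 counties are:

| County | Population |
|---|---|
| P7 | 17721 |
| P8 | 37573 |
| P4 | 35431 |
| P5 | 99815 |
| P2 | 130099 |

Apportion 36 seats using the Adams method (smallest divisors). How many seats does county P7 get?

2

Standard divisor 320639/36 ≈ 8906.639; standard quotas: P7 1.990, P8 4.219, P4 3.978, P5 11.207, P2 14.607.
Rounding up gives 2, 5, 4, 12, 15 = 38 seats, so the divisor must be adjusted.
With modified divisor 9340: modified quotas P7 1.897, P8 4.023, P4 3.793, P5 10.687, P2 13.929.
Rounding up: P7 2, P8 5, P4 4, P5 11, P2 14 (total 36).
P7 receives 2.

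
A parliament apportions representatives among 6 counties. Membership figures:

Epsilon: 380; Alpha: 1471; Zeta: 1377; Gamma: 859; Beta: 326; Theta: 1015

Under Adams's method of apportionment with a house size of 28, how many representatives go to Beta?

Standard divisor 5428/28 ≈ 193.857; standard quotas: Epsilon 1.960, Alpha 7.588, Zeta 7.103, Gamma 4.431, Beta 1.682, Theta 5.236.
Rounding up gives 2, 8, 8, 5, 2, 6 = 31 seats, so the divisor must be adjusted.
With modified divisor 212: modified quotas Epsilon 1.792, Alpha 6.939, Zeta 6.495, Gamma 4.052, Beta 1.538, Theta 4.788.
Rounding up: Epsilon 2, Alpha 7, Zeta 7, Gamma 5, Beta 2, Theta 5 (total 28).
Beta receives 2.

2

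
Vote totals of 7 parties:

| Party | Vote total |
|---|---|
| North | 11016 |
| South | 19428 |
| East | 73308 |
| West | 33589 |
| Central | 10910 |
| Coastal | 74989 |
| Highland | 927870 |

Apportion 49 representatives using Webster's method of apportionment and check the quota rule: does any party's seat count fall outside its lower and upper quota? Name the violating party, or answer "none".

Standard quotas: North 0.469, South 0.827, East 3.121, West 1.430, Central 0.464, Coastal 3.192, Highland 39.497.
Webster allocation: North 0, South 1, East 3, West 1, Central 0, Coastal 3, Highland 41.
Highland has quota 39.497 (lower 39, upper 40) but receives 41 — outside the quota interval.

Highland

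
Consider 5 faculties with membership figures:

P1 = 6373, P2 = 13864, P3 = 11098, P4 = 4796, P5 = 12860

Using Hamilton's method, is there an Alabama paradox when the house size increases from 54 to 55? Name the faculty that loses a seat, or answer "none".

P4

At 54 seats: P1 7, P2 15, P3 12, P4 6, P5 14.
At 55 seats: P1 7, P2 16, P3 13, P4 5, P5 14.
P4 drops from 6 to 5.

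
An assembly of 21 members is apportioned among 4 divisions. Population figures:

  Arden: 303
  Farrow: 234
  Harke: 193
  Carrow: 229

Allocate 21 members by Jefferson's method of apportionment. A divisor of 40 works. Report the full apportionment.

Arden=7; Farrow=5; Harke=4; Carrow=5

With modified divisor 40: modified quotas Arden 7.575, Farrow 5.850, Harke 4.825, Carrow 5.725.
Rounding down: Arden 7, Farrow 5, Harke 4, Carrow 5 (total 21).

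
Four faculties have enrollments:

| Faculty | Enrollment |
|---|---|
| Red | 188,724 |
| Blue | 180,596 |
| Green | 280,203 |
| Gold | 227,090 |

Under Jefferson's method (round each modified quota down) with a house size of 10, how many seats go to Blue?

Standard divisor 876613/10 ≈ 87661.3; standard quotas: Red 2.153, Blue 2.060, Green 3.196, Gold 2.591.
Rounding down gives 2, 2, 3, 2 = 9 seats, so the divisor must be adjusted.
With modified divisor 72900: modified quotas Red 2.589, Blue 2.477, Green 3.844, Gold 3.115.
Rounding down: Red 2, Blue 2, Green 3, Gold 3 (total 10).
Blue receives 2.

2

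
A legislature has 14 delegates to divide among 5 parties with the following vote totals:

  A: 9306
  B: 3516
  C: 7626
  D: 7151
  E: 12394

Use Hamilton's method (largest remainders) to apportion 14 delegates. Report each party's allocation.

A 3, B 1, C 3, D 3, E 4

Standard divisor: 39993 ÷ 14 ≈ 2856.643.
Standard quotas: A 3.2577, B 1.2308, C 2.6696, D 2.5033, E 4.3387.
Lower quotas: A 3, B 1, C 2, D 2, E 4 (sum 12, leaving 2 seats).
Remainders in descending order: C 0.6696, D 0.5033, E 0.3387, A 0.2577, B 0.2308.
The surplus seats go to C, D.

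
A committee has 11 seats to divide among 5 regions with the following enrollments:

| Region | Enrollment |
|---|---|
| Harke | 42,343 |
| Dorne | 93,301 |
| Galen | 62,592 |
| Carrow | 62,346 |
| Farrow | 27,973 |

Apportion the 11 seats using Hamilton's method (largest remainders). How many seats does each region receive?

Harke=2; Dorne=4; Galen=2; Carrow=2; Farrow=1

Total 288555; standard divisor 288555/11 ≈ 26232.273.
Standard quotas: Harke 1.6142, Dorne 3.5567, Galen 2.3861, Carrow 2.3767, Farrow 1.0664.
Lower quotas: Harke 1, Dorne 3, Galen 2, Carrow 2, Farrow 1 (sum 9, leaving 2 seats).
Remainders in descending order: Harke 0.6142, Dorne 0.5567, Galen 0.3861, Carrow 0.3767, Farrow 0.0664.
The surplus seats go to Harke, Dorne.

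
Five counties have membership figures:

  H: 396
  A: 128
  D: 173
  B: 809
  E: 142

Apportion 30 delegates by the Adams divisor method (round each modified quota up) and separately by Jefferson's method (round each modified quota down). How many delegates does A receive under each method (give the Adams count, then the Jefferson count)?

3 and 2

Adams: H 7, A 3, D 3, B 14, E 3.
Jefferson: H 7, A 2, D 3, B 16, E 2.
A gets 3 under Adams and 2 under Jefferson.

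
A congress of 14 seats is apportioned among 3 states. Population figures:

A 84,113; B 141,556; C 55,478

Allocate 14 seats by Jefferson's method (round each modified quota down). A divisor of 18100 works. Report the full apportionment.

A 4; B 7; C 3

With modified divisor 18100: modified quotas A 4.647, B 7.821, C 3.065.
Rounding down: A 4, B 7, C 3 (total 14).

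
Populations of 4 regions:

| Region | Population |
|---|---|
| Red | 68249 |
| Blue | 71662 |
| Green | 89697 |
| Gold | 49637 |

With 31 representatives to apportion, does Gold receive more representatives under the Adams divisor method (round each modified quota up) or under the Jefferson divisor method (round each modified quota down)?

Adams

Adams: Red 7, Blue 8, Green 10, Gold 6.
Jefferson: Red 8, Blue 8, Green 10, Gold 5.
Gold gets 6 under Adams and 5 under Jefferson.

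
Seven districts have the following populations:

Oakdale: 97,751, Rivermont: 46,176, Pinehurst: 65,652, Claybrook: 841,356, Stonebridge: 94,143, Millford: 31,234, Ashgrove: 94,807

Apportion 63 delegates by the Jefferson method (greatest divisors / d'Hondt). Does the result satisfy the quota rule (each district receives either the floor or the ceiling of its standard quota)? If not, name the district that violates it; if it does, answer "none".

Standard quotas: Oakdale 4.845, Rivermont 2.289, Pinehurst 3.254, Claybrook 41.700, Stonebridge 4.666, Millford 1.548, Ashgrove 4.699.
Jefferson allocation: Oakdale 5, Rivermont 2, Pinehurst 3, Claybrook 44, Stonebridge 4, Millford 1, Ashgrove 4.
Claybrook has quota 41.700 (lower 41, upper 42) but receives 44 — outside the quota interval.

Claybrook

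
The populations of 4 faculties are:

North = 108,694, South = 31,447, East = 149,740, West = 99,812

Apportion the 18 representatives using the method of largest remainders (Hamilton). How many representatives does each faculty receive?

North=5, South=1, East=7, West=5

Standard divisor: 389693 ÷ 18 ≈ 21649.611.
Standard quotas: North 5.0206, South 1.4525, East 6.9165, West 4.6103.
Lower quotas: North 5, South 1, East 6, West 4 (sum 16, leaving 2 seats).
Remainders in descending order: East 0.9165, West 0.6103, South 0.4525, North 0.0206.
Largest remainders: East, West receive the extra seats.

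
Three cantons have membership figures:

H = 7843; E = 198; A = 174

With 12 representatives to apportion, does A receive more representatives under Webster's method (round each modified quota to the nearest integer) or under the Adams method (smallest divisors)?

Adams

Webster: H 12, E 0, A 0.
Adams: H 10, E 1, A 1.
A gets 0 under Webster and 1 under Adams.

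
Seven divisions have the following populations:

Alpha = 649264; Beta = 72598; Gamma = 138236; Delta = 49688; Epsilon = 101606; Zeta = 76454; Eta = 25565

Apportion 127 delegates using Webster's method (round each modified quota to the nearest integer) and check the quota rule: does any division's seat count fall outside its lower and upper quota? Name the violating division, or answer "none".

Standard quotas: Alpha 74.058, Beta 8.281, Gamma 15.768, Delta 5.668, Epsilon 11.590, Zeta 8.721, Eta 2.916.
Webster allocation: Alpha 73, Beta 8, Gamma 16, Delta 6, Epsilon 12, Zeta 9, Eta 3.
Alpha has quota 74.058 (lower 74, upper 75) but receives 73 — outside the quota interval.

Alpha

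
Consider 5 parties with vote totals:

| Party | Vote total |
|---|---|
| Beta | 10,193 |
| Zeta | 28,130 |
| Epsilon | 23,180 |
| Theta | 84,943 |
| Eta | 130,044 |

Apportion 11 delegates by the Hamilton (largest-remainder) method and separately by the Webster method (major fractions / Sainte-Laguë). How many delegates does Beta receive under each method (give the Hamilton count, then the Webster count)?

Hamilton: Beta 1, Zeta 1, Epsilon 1, Theta 3, Eta 5.
Webster: Beta 0, Zeta 1, Epsilon 1, Theta 4, Eta 5.
Beta gets 1 under Hamilton and 0 under Webster.

1 and 0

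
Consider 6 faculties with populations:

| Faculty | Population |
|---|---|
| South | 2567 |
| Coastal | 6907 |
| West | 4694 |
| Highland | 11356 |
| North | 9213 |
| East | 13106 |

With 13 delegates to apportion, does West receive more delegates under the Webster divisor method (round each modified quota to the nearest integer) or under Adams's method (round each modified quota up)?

Adams

Webster: South 1, Coastal 2, West 1, Highland 3, North 2, East 4.
Adams: South 1, Coastal 2, West 2, Highland 3, North 2, East 3.
West gets 1 under Webster and 2 under Adams.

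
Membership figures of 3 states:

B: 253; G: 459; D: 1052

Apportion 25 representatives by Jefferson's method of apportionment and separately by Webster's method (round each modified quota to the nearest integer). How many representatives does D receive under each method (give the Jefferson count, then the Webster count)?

16 and 15

Jefferson: B 3, G 6, D 16.
Webster: B 4, G 6, D 15.
D gets 16 under Jefferson and 15 under Webster.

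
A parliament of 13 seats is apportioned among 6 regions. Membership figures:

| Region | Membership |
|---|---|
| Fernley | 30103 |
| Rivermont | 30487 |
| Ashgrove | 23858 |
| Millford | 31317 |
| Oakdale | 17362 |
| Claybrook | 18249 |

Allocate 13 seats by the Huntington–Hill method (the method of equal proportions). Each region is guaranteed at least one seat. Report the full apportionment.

With divisor 12368: modified quotas Fernley 2.434, Rivermont 2.465, Ashgrove 1.929, Millford 2.532, Oakdale 1.404, Claybrook 1.476.
Geometric-mean thresholds: Fernley √(2·3)=2.449, Rivermont √(2·3)=2.449, Ashgrove √(1·2)=1.414, Millford √(2·3)=2.449, Oakdale √(1·2)=1.414, Claybrook √(1·2)=1.414.
Each quota rounded against its threshold gives Fernley 2, Rivermont 3, Ashgrove 2, Millford 3, Oakdale 1, Claybrook 2 (total 13).

Fernley=2; Rivermont=3; Ashgrove=2; Millford=3; Oakdale=1; Claybrook=2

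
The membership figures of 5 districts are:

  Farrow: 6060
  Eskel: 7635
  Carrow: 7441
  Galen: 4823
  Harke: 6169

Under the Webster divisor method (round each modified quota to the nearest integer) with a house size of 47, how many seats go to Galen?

7

Standard divisor 32128/47 ≈ 683.574; standard quotas: Farrow 8.865, Eskel 11.169, Carrow 10.885, Galen 7.056, Harke 9.025.
Rounding to the nearest integer gives Farrow 9, Eskel 11, Carrow 11, Galen 7, Harke 9 — total 47, matching the house size, so no adjustment is needed.
Galen receives 7.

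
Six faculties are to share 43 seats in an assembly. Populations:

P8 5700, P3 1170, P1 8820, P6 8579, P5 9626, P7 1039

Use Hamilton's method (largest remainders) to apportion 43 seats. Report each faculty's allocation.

P8 7; P3 1; P1 11; P6 11; P5 12; P7 1

The standard divisor is 34934/43 ≈ 812.419.
Standard quotas: P8 7.0161, P3 1.4401, P1 10.8565, P6 10.5598, P5 11.8486, P7 1.2789.
Lower quotas: P8 7, P3 1, P1 10, P6 10, P5 11, P7 1 (sum 40, leaving 3 seats).
Remainders in descending order: P1 0.8565, P5 0.8486, P6 0.5598, P3 0.4401, P7 0.2789, P8 0.0161.
The surplus seats go to P1, P5, P6.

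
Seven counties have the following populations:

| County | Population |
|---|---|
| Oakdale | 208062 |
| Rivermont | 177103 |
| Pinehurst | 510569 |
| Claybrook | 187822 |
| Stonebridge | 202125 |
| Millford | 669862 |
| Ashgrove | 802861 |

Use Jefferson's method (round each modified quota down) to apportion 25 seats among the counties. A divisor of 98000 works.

With modified divisor 98000: modified quotas Oakdale 2.123, Rivermont 1.807, Pinehurst 5.210, Claybrook 1.917, Stonebridge 2.062, Millford 6.835, Ashgrove 8.192.
Rounding down: Oakdale 2, Rivermont 1, Pinehurst 5, Claybrook 1, Stonebridge 2, Millford 6, Ashgrove 8 (total 25).

Oakdale=2, Rivermont=1, Pinehurst=5, Claybrook=1, Stonebridge=2, Millford=6, Ashgrove=8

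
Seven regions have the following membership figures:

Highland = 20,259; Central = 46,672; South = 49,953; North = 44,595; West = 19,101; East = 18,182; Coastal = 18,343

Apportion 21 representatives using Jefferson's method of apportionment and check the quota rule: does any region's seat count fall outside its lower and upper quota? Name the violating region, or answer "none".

Standard quotas: Highland 1.960, Central 4.514, South 4.832, North 4.314, West 1.848, East 1.759, Coastal 1.774.
Jefferson allocation: Highland 2, Central 5, South 5, North 4, West 2, East 1, Coastal 2.
Every allocation lies between the lower and upper quota.

none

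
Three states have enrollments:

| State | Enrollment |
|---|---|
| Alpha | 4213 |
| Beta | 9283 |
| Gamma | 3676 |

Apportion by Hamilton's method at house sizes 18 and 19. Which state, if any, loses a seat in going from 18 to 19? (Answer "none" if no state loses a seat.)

At 18 seats: Alpha 4, Beta 10, Gamma 4.
At 19 seats: Alpha 5, Beta 10, Gamma 4.
No state's allocation decreased.

none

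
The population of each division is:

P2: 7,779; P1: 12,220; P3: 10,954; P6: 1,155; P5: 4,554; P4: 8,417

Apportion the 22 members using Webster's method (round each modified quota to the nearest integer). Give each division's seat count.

Standard divisor 45079/22 ≈ 2049.045; standard quotas: P2 3.796, P1 5.964, P3 5.346, P6 0.564, P5 2.222, P4 4.108.
Rounding to the nearest integer gives P2 4, P1 6, P3 5, P6 1, P5 2, P4 4 — total 22, matching the house size, so no adjustment is needed.

P2: 4, P1: 6, P3: 5, P6: 1, P5: 2, P4: 4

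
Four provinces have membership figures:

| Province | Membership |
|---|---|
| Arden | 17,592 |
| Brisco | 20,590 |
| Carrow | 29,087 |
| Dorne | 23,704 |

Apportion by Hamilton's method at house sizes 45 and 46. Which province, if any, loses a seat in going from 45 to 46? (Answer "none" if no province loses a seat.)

At 45 seats: Arden 9, Brisco 10, Carrow 14, Dorne 12.
At 46 seats: Arden 9, Brisco 10, Carrow 15, Dorne 12.
No province's allocation decreased.

none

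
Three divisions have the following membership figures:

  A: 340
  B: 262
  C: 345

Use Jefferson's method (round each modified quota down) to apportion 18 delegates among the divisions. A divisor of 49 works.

A=6; B=5; C=7

With modified divisor 49: modified quotas A 6.939, B 5.347, C 7.041.
Rounding down: A 6, B 5, C 7 (total 18).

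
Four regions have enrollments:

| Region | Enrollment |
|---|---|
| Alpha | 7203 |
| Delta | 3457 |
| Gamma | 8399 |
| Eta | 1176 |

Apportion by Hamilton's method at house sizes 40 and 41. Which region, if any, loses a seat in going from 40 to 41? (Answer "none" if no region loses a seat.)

none

At 40 seats: Alpha 14, Delta 7, Gamma 17, Eta 2.
At 41 seats: Alpha 15, Delta 7, Gamma 17, Eta 2.
No region's allocation decreased.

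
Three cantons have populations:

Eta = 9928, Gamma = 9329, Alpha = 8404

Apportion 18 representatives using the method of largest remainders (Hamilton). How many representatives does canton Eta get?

6

Standard divisor: 27661 ÷ 18 ≈ 1536.722.
Standard quotas: Eta 6.4605, Gamma 6.0707, Alpha 5.4688.
Lower quotas: Eta 6, Gamma 6, Alpha 5 (sum 17, leaving 1 seat).
Remainders in descending order: Alpha 0.4688, Eta 0.4605, Gamma 0.0707.
The surplus seat goes to Alpha.
Eta receives 6.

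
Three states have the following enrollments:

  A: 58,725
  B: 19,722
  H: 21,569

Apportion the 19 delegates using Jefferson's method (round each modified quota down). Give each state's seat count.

A 11; B 4; H 4

Standard divisor 100016/19 ≈ 5264; standard quotas: A 11.156, B 3.747, H 4.097.
Rounding down gives 11, 3, 4 = 18 seats, so the divisor must be adjusted.
With modified divisor 4904.77: modified quotas A 11.973, B 4.021, H 4.398.
Rounding down: A 11, B 4, H 4 (total 19).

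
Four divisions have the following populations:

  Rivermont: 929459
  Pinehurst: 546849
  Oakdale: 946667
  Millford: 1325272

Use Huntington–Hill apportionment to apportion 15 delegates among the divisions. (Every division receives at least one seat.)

Rivermont 4, Pinehurst 2, Oakdale 4, Millford 5

With divisor 255136: modified quotas Rivermont 3.643, Pinehurst 2.143, Oakdale 3.710, Millford 5.194.
Geometric-mean thresholds: Rivermont √(3·4)=3.464, Pinehurst √(2·3)=2.449, Oakdale √(3·4)=3.464, Millford √(5·6)=5.477.
Each quota rounded against its threshold gives Rivermont 4, Pinehurst 2, Oakdale 4, Millford 5 (total 15).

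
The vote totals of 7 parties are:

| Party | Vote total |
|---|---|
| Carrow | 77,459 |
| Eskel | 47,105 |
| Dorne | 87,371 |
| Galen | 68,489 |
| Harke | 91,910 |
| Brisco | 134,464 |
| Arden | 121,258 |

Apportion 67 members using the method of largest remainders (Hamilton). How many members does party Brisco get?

Total 628056; standard divisor 628056/67 ≈ 9373.97.
Standard quotas: Carrow 8.2632, Eskel 5.0251, Dorne 9.3206, Galen 7.3063, Harke 9.8048, Brisco 14.3444, Arden 12.9356.
Lower quotas: Carrow 8, Eskel 5, Dorne 9, Galen 7, Harke 9, Brisco 14, Arden 12 (sum 64, leaving 3 seats).
Remainders in descending order: Arden 0.9356, Harke 0.8048, Brisco 0.3444, Dorne 0.3206, Galen 0.3063, Carrow 0.2632, Eskel 0.0251.
The surplus seats go to Arden, Harke, Brisco.
Brisco receives 15.

15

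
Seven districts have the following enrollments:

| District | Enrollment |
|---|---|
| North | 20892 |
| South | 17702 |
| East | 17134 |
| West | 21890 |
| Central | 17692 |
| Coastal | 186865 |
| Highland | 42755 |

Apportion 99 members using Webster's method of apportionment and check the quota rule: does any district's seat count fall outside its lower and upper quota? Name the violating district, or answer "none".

Standard quotas: North 6.365, South 5.393, East 5.220, West 6.669, Central 5.390, Coastal 56.934, Highland 13.027.
Webster allocation: North 6, South 5, East 5, West 7, Central 5, Coastal 58, Highland 13.
Coastal has quota 56.934 (lower 56, upper 57) but receives 58 — outside the quota interval.

Coastal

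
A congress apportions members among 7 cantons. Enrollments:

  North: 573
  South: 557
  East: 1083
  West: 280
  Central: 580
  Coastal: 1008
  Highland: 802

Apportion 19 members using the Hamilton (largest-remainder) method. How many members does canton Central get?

3

The standard divisor is 4883/19 = 257.
Standard quotas: North 2.230, South 2.167, East 4.214, West 1.089, Central 2.257, Coastal 3.922, Highland 3.121.
Lower quotas: North 2, South 2, East 4, West 1, Central 2, Coastal 3, Highland 3 (sum 17, leaving 2 seats).
Remainders in descending order: Coastal 0.922, Central 0.257, North 0.230, East 0.214, South 0.167, Highland 0.121, West 0.089.
Largest remainders: Coastal, Central receive the extra seats.
Central receives 3.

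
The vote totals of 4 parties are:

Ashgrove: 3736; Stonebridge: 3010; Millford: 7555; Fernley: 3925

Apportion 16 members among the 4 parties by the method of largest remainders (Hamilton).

Standard divisor: 18226 ÷ 16 ≈ 1139.125.
Standard quotas: Ashgrove 3.2797, Stonebridge 2.6424, Millford 6.6323, Fernley 3.4456.
Lower quotas: Ashgrove 3, Stonebridge 2, Millford 6, Fernley 3 (sum 14, leaving 2 seats).
Remainders in descending order: Stonebridge 0.6424, Millford 0.6323, Fernley 0.4456, Ashgrove 0.2797.
Largest remainders: Stonebridge, Millford receive the extra seats.

Ashgrove: 3; Stonebridge: 3; Millford: 7; Fernley: 3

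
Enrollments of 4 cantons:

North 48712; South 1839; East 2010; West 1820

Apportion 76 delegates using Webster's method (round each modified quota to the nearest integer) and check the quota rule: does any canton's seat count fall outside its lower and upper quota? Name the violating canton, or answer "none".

Standard quotas: North 68.077, South 2.570, East 2.809, West 2.544.
Webster allocation: North 67, South 3, East 3, West 3.
North has quota 68.077 (lower 68, upper 69) but receives 67 — outside the quota interval.

North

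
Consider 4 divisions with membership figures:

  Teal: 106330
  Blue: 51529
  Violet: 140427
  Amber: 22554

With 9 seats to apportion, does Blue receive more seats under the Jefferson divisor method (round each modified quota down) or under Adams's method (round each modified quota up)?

Adams

Jefferson: Teal 3, Blue 1, Violet 5, Amber 0.
Adams: Teal 3, Blue 2, Violet 3, Amber 1.
Blue gets 1 under Jefferson and 2 under Adams.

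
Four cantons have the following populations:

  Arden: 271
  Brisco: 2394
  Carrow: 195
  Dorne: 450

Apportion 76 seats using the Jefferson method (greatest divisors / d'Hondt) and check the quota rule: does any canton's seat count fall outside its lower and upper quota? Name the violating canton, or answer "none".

Standard quotas: Arden 6.222, Brisco 54.968, Carrow 4.477, Dorne 10.332.
Jefferson allocation: Arden 6, Brisco 56, Carrow 4, Dorne 10.
Brisco has quota 54.968 (lower 54, upper 55) but receives 56 — outside the quota interval.

Brisco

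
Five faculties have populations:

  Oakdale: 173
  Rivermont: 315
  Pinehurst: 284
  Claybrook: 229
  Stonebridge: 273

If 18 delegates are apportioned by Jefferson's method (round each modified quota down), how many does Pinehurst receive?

Standard divisor 1274/18 ≈ 70.778; standard quotas: Oakdale 2.444, Rivermont 4.451, Pinehurst 4.013, Claybrook 3.235, Stonebridge 3.857.
Rounding down gives 2, 4, 4, 3, 3 = 16 seats, so the divisor must be adjusted.
With modified divisor 60: modified quotas Oakdale 2.883, Rivermont 5.250, Pinehurst 4.733, Claybrook 3.817, Stonebridge 4.550.
Rounding down: Oakdale 2, Rivermont 5, Pinehurst 4, Claybrook 3, Stonebridge 4 (total 18).
Pinehurst receives 4.

4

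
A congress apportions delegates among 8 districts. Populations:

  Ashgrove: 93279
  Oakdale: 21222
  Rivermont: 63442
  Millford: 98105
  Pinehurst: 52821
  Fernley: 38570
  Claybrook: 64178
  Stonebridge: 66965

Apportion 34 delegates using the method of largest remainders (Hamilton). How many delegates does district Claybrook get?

4

Standard divisor: 498582 ÷ 34 ≈ 14664.176.
Standard quotas: Ashgrove 6.3610, Oakdale 1.4472, Rivermont 4.3263, Millford 6.6901, Pinehurst 3.6020, Fernley 2.6302, Claybrook 4.3765, Stonebridge 4.5666.
Lower quotas: Ashgrove 6, Oakdale 1, Rivermont 4, Millford 6, Pinehurst 3, Fernley 2, Claybrook 4, Stonebridge 4 (sum 30, leaving 4 seats).
Remainders in descending order: Millford 0.6901, Fernley 0.6302, Pinehurst 0.6020, Stonebridge 0.5666, Oakdale 0.4472, Claybrook 0.3765, Ashgrove 0.3610, Rivermont 0.3263.
The surplus seats go to Millford, Fernley, Pinehurst, Stonebridge.
Claybrook receives 4.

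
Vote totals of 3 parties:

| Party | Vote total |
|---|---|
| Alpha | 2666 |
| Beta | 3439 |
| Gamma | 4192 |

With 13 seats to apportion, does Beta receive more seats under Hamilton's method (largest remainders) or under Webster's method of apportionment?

Hamilton: Alpha 4, Beta 4, Gamma 5.
Webster: Alpha 3, Beta 5, Gamma 5.
Beta gets 4 under Hamilton and 5 under Webster.

Webster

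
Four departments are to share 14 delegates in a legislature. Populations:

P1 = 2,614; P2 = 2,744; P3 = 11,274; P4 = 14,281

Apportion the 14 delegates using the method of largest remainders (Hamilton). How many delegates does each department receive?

P1 1, P2 1, P3 5, P4 7

Total 30913; standard divisor 30913/14 ≈ 2208.071.
Standard quotas: P1 1.1838, P2 1.2427, P3 5.1058, P4 6.4676.
Lower quotas: P1 1, P2 1, P3 5, P4 6 (sum 13, leaving 1 seat).
Remainders in descending order: P4 0.4676, P2 0.2427, P1 0.1838, P3 0.1058.
The surplus seat goes to P4.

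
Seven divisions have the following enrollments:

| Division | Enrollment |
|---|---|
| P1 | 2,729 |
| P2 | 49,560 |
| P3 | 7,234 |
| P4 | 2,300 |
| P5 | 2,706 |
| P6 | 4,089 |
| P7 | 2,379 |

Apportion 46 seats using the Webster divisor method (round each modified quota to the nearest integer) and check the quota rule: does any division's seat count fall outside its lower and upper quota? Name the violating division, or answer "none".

P2

Standard quotas: P1 1.768, P2 32.111, P3 4.687, P4 1.490, P5 1.753, P6 2.649, P7 1.541.
Webster allocation: P1 2, P2 31, P3 5, P4 1, P5 2, P6 3, P7 2.
P2 has quota 32.111 (lower 32, upper 33) but receives 31 — outside the quota interval.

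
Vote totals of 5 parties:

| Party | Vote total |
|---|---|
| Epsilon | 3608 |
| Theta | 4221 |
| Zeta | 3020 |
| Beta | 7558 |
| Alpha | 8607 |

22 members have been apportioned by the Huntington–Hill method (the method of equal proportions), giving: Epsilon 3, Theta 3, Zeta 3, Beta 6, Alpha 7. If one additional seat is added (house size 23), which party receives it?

Theta

Priority for the next seat is population ÷ (√(s·(s+1))).
Priorities: Epsilon 1041.540, Theta 1218.498, Zeta 871.799, Beta 1166.225, Alpha 1150.159.
Highest priority: Theta.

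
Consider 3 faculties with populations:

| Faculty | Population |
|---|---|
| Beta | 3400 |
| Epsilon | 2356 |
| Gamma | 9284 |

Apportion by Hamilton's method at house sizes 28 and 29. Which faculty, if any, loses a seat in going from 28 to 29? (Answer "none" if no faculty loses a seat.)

Epsilon

At 28 seats: Beta 6, Epsilon 5, Gamma 17.
At 29 seats: Beta 7, Epsilon 4, Gamma 18.
Epsilon drops from 5 to 4.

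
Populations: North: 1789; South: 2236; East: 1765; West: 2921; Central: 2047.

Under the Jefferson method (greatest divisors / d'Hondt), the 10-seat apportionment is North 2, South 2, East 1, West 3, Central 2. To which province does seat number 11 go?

Priority for the next seat is population ÷ (current seats + 1).
Priorities: North 596.333, South 745.333, East 882.500, West 730.250, Central 682.333.
Highest priority: East.

East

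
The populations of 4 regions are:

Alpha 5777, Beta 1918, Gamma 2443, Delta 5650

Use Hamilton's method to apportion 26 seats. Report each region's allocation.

Alpha: 10, Beta: 3, Gamma: 4, Delta: 9

Total 15788; standard divisor 15788/26 ≈ 607.231.
Standard quotas: Alpha 9.5137, Beta 3.1586, Gamma 4.0232, Delta 9.3045.
Lower quotas: Alpha 9, Beta 3, Gamma 4, Delta 9 (sum 25, leaving 1 seat).
Remainders in descending order: Alpha 0.5137, Delta 0.3045, Beta 0.1586, Gamma 0.0232.
Largest remainder: Alpha receives the extra seat.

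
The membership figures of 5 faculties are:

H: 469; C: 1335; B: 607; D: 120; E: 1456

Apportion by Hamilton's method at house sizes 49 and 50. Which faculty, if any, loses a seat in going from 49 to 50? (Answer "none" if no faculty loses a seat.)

D

At 49 seats: H 6, C 16, B 7, D 2, E 18.
At 50 seats: H 6, C 17, B 8, D 1, E 18.
D drops from 2 to 1.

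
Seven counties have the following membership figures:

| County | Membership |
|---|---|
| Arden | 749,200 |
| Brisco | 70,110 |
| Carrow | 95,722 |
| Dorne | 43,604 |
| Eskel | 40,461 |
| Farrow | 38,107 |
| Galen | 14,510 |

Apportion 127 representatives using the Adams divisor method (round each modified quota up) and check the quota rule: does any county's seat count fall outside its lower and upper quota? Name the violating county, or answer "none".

Standard quotas: Arden 90.470, Brisco 8.466, Carrow 11.559, Dorne 5.265, Eskel 4.886, Farrow 4.602, Galen 1.752.
Adams allocation: Arden 88, Brisco 9, Carrow 12, Dorne 6, Eskel 5, Farrow 5, Galen 2.
Arden has quota 90.470 (lower 90, upper 91) but receives 88 — outside the quota interval.

Arden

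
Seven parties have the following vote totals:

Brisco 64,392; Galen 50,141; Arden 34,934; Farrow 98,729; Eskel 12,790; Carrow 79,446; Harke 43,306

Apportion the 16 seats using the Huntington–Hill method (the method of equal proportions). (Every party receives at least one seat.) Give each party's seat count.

With divisor 25495: modified quotas Brisco 2.526, Galen 1.967, Arden 1.370, Farrow 3.872, Eskel 0.502, Carrow 3.116, Harke 1.699.
Geometric-mean thresholds: Brisco √(2·3)=2.449, Galen √(1·2)=1.414, Arden √(1·2)=1.414, Farrow √(3·4)=3.464, Eskel (min 1), Carrow √(3·4)=3.464, Harke √(1·2)=1.414.
Each quota rounded against its threshold gives Brisco 3, Galen 2, Arden 1, Farrow 4, Eskel 1, Carrow 3, Harke 2 (total 16).

Brisco=3; Galen=2; Arden=1; Farrow=4; Eskel=1; Carrow=3; Harke=2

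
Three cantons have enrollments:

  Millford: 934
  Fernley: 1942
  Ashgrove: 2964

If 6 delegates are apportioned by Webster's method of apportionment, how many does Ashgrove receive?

Standard divisor 5840/6 ≈ 973.333; standard quotas: Millford 0.960, Fernley 1.995, Ashgrove 3.045.
Rounding to the nearest integer gives Millford 1, Fernley 2, Ashgrove 3 — total 6, matching the house size, so no adjustment is needed.
Ashgrove receives 3.

3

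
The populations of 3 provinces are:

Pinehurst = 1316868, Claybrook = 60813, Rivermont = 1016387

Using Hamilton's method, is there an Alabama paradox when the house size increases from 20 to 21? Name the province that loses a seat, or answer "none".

At 20 seats: Pinehurst 11, Claybrook 1, Rivermont 8.
At 21 seats: Pinehurst 12, Claybrook 0, Rivermont 9.
Claybrook drops from 1 to 0.

Claybrook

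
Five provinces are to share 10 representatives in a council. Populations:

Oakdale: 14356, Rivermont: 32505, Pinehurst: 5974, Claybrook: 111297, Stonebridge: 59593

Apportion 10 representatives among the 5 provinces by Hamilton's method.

Oakdale 1, Rivermont 1, Pinehurst 0, Claybrook 5, Stonebridge 3

Total 223725; standard divisor 223725/10 ≈ 22372.5.
Standard quotas: Oakdale 0.6417, Rivermont 1.4529, Pinehurst 0.2670, Claybrook 4.9747, Stonebridge 2.6637.
Lower quotas: Oakdale 0, Rivermont 1, Pinehurst 0, Claybrook 4, Stonebridge 2 (sum 7, leaving 3 seats).
Remainders in descending order: Claybrook 0.9747, Stonebridge 0.6637, Oakdale 0.6417, Rivermont 0.4529, Pinehurst 0.2670.
Largest remainders: Claybrook, Stonebridge, Oakdale receive the extra seats.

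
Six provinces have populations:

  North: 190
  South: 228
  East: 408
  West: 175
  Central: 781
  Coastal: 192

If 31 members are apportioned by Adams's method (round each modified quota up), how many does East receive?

Standard divisor 1974/31 ≈ 63.677; standard quotas: North 2.984, South 3.581, East 6.407, West 2.748, Central 12.265, Coastal 3.015.
Rounding up gives 3, 4, 7, 3, 13, 4 = 34 seats, so the divisor must be adjusted.
With modified divisor 70: modified quotas North 2.714, South 3.257, East 5.829, West 2.500, Central 11.157, Coastal 2.743.
Rounding up: North 3, South 4, East 6, West 3, Central 12, Coastal 3 (total 31).
East receives 6.

6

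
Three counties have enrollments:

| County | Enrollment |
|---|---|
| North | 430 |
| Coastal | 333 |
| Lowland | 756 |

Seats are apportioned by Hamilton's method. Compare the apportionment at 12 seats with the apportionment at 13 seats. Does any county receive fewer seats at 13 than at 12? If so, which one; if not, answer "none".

none

At 12 seats: North 3, Coastal 3, Lowland 6.
At 13 seats: North 4, Coastal 3, Lowland 6.
No county's allocation decreased.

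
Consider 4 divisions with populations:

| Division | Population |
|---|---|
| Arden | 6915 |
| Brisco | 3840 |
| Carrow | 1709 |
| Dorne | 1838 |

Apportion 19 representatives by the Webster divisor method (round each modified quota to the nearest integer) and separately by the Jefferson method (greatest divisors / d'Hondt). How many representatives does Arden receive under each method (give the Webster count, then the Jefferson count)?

9 and 10

Webster: Arden 9, Brisco 5, Carrow 2, Dorne 3.
Jefferson: Arden 10, Brisco 5, Carrow 2, Dorne 2.
Arden gets 9 under Webster and 10 under Jefferson.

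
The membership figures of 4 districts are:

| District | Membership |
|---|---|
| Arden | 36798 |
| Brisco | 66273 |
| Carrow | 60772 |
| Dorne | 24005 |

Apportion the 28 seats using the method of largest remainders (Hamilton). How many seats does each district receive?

Arden=5; Brisco=10; Carrow=9; Dorne=4

Total 187848; standard divisor 187848/28 ≈ 6708.857.
Standard quotas: Arden 5.4850, Brisco 9.8784, Carrow 9.0585, Dorne 3.5781.
Lower quotas: Arden 5, Brisco 9, Carrow 9, Dorne 3 (sum 26, leaving 2 seats).
Remainders in descending order: Brisco 0.8784, Dorne 0.5781, Arden 0.4850, Carrow 0.0585.
The surplus seats go to Brisco, Dorne.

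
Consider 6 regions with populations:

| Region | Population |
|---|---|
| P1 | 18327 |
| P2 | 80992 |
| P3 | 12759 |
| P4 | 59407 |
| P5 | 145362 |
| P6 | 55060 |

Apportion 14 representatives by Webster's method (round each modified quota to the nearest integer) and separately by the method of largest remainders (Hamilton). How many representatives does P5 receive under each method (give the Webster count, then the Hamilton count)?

6 and 5

Webster: P1 1, P2 3, P3 0, P4 2, P5 6, P6 2.
Hamilton: P1 1, P2 3, P3 1, P4 2, P5 5, P6 2.
P5 gets 6 under Webster and 5 under Hamilton.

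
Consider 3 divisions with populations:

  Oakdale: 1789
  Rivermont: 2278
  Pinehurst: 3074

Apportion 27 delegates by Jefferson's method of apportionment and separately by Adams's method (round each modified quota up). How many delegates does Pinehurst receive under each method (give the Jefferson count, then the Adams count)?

12 and 11

Jefferson: Oakdale 7, Rivermont 8, Pinehurst 12.
Adams: Oakdale 7, Rivermont 9, Pinehurst 11.
Pinehurst gets 12 under Jefferson and 11 under Adams.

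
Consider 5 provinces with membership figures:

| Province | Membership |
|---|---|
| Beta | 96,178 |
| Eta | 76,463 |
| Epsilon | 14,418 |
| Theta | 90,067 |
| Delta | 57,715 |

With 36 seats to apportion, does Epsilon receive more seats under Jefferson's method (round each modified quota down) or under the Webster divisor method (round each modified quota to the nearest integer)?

Webster

Jefferson: Beta 11, Eta 8, Epsilon 1, Theta 10, Delta 6.
Webster: Beta 10, Eta 8, Epsilon 2, Theta 10, Delta 6.
Epsilon gets 1 under Jefferson and 2 under Webster.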